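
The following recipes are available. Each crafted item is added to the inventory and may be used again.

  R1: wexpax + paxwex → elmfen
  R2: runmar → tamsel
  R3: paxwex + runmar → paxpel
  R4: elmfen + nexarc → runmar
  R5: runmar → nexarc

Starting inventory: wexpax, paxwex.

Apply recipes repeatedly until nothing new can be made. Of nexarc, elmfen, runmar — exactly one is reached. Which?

elmfen

wexpax + paxwex → elmfen (R1).
runmar would need elmfen and nexarc (R4), but nexarc is never obtained. nexarc would need runmar (R5), but runmar is never obtained.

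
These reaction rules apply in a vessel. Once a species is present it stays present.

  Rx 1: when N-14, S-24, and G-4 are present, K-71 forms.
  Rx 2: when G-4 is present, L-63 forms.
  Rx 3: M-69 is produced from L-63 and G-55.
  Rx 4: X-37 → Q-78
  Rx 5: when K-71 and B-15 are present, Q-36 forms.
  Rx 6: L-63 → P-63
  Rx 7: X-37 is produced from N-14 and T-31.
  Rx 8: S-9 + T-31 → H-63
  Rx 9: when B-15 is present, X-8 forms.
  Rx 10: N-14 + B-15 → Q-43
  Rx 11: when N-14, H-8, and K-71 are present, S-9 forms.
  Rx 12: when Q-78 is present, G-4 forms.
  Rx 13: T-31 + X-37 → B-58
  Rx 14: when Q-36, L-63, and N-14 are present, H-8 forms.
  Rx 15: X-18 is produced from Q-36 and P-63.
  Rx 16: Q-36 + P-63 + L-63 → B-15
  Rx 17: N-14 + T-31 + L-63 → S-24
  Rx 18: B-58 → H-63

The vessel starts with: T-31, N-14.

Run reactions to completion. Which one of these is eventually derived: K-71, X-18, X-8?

K-71

N-14 and T-31 present → X-37 forms (Rx 7).
X-37 present → Q-78 forms (Rx 4).
Q-78 present → G-4 forms (Rx 12).
G-4 present → L-63 forms (Rx 2).
N-14, T-31, and L-63 present → S-24 forms (Rx 17).
N-14, S-24, and G-4 present → K-71 forms (Rx 1).
X-8 would need B-15 (Rx 9), but B-15 never forms. X-18 would need Q-36 and P-63 (Rx 15), but Q-36 never forms.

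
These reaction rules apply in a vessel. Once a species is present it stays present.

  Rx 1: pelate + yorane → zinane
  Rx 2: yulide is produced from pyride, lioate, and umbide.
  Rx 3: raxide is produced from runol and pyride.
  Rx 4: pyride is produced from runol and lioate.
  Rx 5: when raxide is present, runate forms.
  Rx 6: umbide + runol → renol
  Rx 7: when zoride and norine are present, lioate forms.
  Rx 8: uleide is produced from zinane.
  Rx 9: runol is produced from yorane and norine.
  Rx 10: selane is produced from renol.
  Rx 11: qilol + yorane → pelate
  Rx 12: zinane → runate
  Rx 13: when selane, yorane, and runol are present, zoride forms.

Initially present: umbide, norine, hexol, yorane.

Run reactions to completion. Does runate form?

yorane and norine present → runol forms (Rx 9).
umbide and runol present → renol forms (Rx 6).
renol present → selane forms (Rx 10).
selane, yorane, and runol present → zoride forms (Rx 13).
zoride and norine present → lioate forms (Rx 7).
runol and lioate present → pyride forms (Rx 4).
runol and pyride present → raxide forms (Rx 3).
raxide present → runate forms (Rx 5).

Yes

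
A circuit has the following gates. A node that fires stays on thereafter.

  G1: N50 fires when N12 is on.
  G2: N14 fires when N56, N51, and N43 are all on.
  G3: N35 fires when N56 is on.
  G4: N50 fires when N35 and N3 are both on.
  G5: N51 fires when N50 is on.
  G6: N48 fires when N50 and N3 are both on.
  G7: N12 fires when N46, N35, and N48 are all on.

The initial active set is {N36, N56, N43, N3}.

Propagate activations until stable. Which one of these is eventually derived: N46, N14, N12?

N14

N56 is on, so N35 fires (G3).
N35 and N3 are on, so N50 fires (G4).
N50 is on, so N51 fires (G5).
G2: N56, N51, and N43 on → N14 on.
No rule produces N46, and it is not given. N12 would need N46, N35, and N48 (G7), but N46 never turns on.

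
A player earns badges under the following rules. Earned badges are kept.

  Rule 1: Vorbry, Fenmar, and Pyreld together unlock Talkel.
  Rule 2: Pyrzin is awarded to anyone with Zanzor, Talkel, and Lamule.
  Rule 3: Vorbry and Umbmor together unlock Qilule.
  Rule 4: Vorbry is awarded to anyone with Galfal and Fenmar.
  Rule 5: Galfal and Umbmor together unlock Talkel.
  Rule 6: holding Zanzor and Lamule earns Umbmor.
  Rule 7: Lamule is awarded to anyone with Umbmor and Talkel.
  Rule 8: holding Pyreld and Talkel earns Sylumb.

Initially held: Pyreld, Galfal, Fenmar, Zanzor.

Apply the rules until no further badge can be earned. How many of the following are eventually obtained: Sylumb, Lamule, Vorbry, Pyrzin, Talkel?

With Galfal and Fenmar, Vorbry is earned (Rule 4).
With Vorbry, Fenmar, and Pyreld, Talkel is earned (Rule 1).
With Pyreld and Talkel, Sylumb is earned (Rule 8).
Sylumb: reached.
Lamule would need Umbmor and Talkel (Rule 7), but Umbmor is never earned.
Vorbry: reached.
Pyrzin would need Zanzor, Talkel, and Lamule (Rule 2), but Lamule is never earned.
Talkel: reached.
Reached: Sylumb, Vorbry, and Talkel — 3 of the 5.

3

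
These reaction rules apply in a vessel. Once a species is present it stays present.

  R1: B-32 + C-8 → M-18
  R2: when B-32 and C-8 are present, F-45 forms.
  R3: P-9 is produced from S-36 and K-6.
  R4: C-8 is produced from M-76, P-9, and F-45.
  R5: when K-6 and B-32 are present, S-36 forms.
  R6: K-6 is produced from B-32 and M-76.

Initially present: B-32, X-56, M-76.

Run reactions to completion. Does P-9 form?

Yes

B-32 and M-76 present → K-6 forms (R6).
K-6 and B-32 present → S-36 forms (R5).
S-36 and K-6 present → P-9 forms (R3).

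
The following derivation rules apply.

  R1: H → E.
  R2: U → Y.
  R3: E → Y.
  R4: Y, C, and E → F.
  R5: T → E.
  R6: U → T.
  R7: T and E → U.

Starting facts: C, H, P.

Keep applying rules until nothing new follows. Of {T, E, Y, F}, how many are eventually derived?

H holds, so E follows (R1).
E holds, so Y follows (R3).
From Y, C, and E, R4 gives F.
T would need U (R6), but U is never established.
E: reached.
Y: reached.
F: reached.
Reached: E, Y, and F — 3 of the 4.

3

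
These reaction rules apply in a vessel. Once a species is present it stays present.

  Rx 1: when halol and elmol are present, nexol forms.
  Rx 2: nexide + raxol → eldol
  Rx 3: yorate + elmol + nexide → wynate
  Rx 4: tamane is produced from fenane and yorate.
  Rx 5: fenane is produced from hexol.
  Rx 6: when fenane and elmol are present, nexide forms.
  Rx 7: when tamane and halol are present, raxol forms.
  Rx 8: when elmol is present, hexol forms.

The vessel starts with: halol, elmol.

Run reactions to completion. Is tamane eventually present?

tamane would need fenane and yorate (Rx 4), but yorate never forms.

No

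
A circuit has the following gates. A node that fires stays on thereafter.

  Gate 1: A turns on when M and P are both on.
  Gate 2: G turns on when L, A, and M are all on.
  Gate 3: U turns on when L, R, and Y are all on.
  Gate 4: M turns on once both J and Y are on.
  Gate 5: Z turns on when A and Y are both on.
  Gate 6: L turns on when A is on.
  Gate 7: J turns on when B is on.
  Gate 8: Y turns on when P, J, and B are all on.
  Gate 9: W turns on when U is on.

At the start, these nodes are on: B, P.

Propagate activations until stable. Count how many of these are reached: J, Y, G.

3

B is on, so J turns on (Gate 7).
Gate 8: P, J, and B on → Y on.
J and Y are on, so M turns on (Gate 4).
Gate 1: M and P on → A on.
A is on, so L turns on (Gate 6).
L, A, and M are on, so G turns on (Gate 2).
J: reached.
Y: reached.
G: reached.
All 3 are reached.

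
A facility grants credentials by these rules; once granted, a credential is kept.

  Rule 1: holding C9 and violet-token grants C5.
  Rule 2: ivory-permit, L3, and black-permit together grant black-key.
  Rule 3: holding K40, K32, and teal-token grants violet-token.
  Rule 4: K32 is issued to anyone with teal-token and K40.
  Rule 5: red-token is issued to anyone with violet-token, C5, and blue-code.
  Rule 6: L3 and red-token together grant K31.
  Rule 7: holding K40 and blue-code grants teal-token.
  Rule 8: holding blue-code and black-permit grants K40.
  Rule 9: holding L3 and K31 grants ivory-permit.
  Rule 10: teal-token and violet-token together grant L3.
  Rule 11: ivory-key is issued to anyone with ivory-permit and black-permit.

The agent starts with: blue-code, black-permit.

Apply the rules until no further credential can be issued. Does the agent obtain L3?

Holding blue-code and black-permit grants K40 (Rule 8).
Holding K40 and blue-code grants teal-token (Rule 7).
Holding teal-token and K40 grants K32 (Rule 4).
Holding K40, K32, and teal-token grants violet-token (Rule 3).
Holding teal-token and violet-token grants L3 (Rule 10).

Yes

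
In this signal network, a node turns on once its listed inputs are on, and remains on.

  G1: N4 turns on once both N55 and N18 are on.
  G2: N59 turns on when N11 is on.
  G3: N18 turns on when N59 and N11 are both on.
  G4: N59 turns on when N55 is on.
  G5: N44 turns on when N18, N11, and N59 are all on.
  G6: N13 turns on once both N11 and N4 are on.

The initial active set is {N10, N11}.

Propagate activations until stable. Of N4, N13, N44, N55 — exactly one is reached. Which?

G2: N11 on → N59 on.
N59 and N11 are on, so N18 turns on (G3).
G5: N18, N11, and N59 on → N44 on.
No rule produces N55, and it is not given. N13 would need N11 and N4 (G6), but N4 never turns on. N4 would need N55 and N18 (G1), but N55 never turns on.

N44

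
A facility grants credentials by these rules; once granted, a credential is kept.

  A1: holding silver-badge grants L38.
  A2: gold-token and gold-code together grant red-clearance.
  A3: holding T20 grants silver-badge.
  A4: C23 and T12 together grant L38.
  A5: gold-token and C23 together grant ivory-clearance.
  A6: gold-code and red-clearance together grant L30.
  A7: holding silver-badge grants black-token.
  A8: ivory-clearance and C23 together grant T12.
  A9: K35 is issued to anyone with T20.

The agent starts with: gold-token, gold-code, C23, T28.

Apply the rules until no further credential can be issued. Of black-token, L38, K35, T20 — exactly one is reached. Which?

L38

Holding gold-token and C23 grants ivory-clearance (A5).
Holding ivory-clearance and C23 grants T12 (A8).
Holding C23 and T12 grants L38 (A4).
K35 would need T20 (A9), but T20 is never granted. No rule produces T20, and it is not given. black-token would need silver-badge (A7), but silver-badge is never granted.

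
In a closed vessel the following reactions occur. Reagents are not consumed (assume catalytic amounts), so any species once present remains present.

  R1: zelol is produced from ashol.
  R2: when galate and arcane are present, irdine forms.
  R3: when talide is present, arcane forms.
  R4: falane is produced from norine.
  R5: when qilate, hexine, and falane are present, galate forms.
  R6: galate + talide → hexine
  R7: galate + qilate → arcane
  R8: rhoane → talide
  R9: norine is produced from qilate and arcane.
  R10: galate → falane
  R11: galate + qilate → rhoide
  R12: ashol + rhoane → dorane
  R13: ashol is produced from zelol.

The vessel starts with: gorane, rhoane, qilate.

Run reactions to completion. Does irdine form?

irdine would need galate and arcane (R2), but galate never forms.

No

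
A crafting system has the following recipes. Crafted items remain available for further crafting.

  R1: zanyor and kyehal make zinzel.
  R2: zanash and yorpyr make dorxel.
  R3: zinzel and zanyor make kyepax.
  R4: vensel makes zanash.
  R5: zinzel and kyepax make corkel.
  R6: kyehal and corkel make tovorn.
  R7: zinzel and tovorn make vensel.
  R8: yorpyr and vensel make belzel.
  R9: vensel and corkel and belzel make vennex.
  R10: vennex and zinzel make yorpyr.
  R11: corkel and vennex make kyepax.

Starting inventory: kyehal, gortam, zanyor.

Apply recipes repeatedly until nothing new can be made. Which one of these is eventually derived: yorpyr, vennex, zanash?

zanash

zanyor and kyehal → zinzel (R1).
zinzel and zanyor → kyepax (R3).
zinzel and kyepax → corkel (R5).
Using R6, kyehal and corkel make tovorn.
zinzel and tovorn → vensel (R7).
Using R4, vensel makes zanash.
yorpyr would need vennex and zinzel (R10), but vennex is never obtained. vennex would need vensel, corkel, and belzel (R9), but belzel is never obtained.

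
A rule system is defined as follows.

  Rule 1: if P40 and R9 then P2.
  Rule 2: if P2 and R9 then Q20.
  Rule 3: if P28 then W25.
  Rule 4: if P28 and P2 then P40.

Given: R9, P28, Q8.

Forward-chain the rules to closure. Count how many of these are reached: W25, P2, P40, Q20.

From P28, Rule 3 gives W25.
W25: reached.
P2 would need P40 and R9 (Rule 1), but P40 is never established.
P40 would need P28 and P2 (Rule 4), but P2 is never established.
Q20 would need P2 and R9 (Rule 2), but P2 is never established.
Reached: W25 — 1 of the 4.

1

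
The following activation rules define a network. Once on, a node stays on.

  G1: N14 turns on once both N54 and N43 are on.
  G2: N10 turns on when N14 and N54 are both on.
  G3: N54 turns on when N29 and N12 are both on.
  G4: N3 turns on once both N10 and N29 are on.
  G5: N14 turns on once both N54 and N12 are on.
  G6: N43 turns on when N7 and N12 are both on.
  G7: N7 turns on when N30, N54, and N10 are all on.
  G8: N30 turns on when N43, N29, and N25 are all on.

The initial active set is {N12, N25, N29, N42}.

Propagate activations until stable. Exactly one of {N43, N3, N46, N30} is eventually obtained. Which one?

G3: N29 and N12 on → N54 on.
N54 and N12 are on, so N14 turns on (G5).
N14 and N54 are on, so N10 turns on (G2).
N10 and N29 are on, so N3 turns on (G4).
No rule produces N46, and it is not given. N30 would need N43, N29, and N25 (G8), but N43 never turns on. N43 would need N7 and N12 (G6), but N7 never turns on.

N3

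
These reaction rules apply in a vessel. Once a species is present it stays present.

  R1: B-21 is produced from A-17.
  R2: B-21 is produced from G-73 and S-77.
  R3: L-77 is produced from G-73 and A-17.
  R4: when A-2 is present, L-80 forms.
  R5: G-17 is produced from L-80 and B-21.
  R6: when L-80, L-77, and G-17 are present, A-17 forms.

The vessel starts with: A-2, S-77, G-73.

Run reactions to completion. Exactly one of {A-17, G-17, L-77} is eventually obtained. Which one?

G-17

G-73 and S-77 present → B-21 forms (R2).
A-2 present → L-80 forms (R4).
L-80 and B-21 present → G-17 forms (R5).
A-17 would need L-80, L-77, and G-17 (R6), but L-77 never forms. L-77 would need G-73 and A-17 (R3), but A-17 never forms.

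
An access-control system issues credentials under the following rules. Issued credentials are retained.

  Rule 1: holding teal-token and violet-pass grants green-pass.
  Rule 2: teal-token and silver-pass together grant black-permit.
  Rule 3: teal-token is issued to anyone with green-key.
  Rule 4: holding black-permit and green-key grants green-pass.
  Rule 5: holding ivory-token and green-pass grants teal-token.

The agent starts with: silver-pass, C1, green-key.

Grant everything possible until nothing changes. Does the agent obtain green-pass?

Holding green-key grants teal-token (Rule 3).
Holding teal-token and silver-pass grants black-permit (Rule 2).
Holding black-permit and green-key grants green-pass (Rule 4).

Yes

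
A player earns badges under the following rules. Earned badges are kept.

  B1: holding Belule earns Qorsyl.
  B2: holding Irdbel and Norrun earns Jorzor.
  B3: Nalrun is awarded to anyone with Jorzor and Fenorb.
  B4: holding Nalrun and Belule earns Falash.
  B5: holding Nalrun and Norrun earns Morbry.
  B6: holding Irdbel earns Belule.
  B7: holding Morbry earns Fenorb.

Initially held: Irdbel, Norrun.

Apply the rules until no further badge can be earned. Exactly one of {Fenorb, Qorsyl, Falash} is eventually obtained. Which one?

Qorsyl

With Irdbel, Belule is earned (B6).
With Belule, Qorsyl is earned (B1).
Falash would need Nalrun and Belule (B4), but Nalrun is never earned. Fenorb would need Morbry (B7), but Morbry is never earned.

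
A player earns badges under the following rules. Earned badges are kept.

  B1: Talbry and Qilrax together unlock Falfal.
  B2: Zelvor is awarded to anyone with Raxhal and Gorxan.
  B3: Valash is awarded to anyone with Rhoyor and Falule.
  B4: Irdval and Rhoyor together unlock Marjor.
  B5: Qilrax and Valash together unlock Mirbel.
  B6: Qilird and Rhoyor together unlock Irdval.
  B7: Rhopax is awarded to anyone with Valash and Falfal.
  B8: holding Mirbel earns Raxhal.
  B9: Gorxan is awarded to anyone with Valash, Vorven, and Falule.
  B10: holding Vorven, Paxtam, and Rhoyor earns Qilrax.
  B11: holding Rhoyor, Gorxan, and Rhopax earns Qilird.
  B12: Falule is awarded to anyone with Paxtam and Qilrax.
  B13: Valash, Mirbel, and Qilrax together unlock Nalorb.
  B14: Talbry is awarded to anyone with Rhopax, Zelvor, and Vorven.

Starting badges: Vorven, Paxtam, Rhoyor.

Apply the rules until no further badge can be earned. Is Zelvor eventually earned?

With Vorven, Paxtam, and Rhoyor, Qilrax is earned (B10).
With Paxtam and Qilrax, Falule is earned (B12).
With Rhoyor and Falule, Valash is earned (B3).
With Valash, Vorven, and Falule, Gorxan is earned (B9).
With Qilrax and Valash, Mirbel is earned (B5).
With Mirbel, Raxhal is earned (B8).
With Raxhal and Gorxan, Zelvor is earned (B2).

Yes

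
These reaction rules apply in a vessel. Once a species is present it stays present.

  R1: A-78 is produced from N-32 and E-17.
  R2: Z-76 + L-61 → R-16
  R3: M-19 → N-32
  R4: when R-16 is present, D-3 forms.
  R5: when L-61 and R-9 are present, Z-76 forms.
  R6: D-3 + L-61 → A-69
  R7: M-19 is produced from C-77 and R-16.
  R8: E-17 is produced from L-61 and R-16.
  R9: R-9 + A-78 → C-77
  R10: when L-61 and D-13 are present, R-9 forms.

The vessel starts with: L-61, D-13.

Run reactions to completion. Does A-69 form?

L-61 and D-13 present → R-9 forms (R10).
L-61 and R-9 present → Z-76 forms (R5).
Z-76 and L-61 present → R-16 forms (R2).
R-16 present → D-3 forms (R4).
D-3 and L-61 present → A-69 forms (R6).

Yes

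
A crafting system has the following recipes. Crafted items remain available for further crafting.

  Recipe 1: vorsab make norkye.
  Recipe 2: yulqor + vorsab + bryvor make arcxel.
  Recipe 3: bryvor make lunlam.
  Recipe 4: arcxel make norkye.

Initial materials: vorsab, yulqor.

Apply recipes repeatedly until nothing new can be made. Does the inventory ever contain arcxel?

arcxel would need yulqor, vorsab, and bryvor (Recipe 2), but bryvor is never obtained.

No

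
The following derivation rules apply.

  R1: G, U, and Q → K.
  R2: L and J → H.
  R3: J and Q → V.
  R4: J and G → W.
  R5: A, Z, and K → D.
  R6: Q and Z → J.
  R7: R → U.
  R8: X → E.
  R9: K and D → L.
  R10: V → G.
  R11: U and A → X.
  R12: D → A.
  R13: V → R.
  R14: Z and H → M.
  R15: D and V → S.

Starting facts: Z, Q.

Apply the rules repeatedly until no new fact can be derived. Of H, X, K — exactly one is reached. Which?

K

Q and Z hold, so J follows (R6).
J and Q hold, so V follows (R3).
V holds, so G follows (R10).
From V, R13 gives R.
From R, R7 gives U.
From G, U, and Q, R1 gives K.
H would need L and J (R2), but L is never established. X would need U and A (R11), but A is never established.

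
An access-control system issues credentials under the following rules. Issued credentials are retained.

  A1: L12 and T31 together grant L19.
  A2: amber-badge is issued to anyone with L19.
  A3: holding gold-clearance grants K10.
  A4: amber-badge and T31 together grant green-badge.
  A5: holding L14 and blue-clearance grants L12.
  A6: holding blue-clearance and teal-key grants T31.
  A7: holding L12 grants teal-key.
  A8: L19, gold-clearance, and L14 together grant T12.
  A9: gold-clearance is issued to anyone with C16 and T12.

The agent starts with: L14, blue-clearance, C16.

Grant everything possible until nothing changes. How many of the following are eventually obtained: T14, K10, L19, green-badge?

Holding L14 and blue-clearance grants L12 (A5).
Holding L12 grants teal-key (A7).
Holding blue-clearance and teal-key grants T31 (A6).
Holding L12 and T31 grants L19 (A1).
Holding L19 grants amber-badge (A2).
Holding amber-badge and T31 grants green-badge (A4).
No rule produces T14, and it is not given.
K10 would need gold-clearance (A3), but gold-clearance is never granted.
L19: reached.
green-badge: reached.
Reached: L19 and green-badge — 2 of the 4.

2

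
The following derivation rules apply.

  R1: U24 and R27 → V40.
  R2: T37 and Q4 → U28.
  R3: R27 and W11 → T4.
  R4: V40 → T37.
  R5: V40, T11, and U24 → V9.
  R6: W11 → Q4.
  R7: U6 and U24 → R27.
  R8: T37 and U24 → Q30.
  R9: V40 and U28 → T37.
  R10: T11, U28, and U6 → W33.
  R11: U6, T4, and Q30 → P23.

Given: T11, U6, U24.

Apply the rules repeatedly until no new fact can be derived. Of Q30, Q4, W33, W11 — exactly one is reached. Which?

Q30

U6 and U24 hold, so R27 follows (R7).
U24 and R27 hold, so V40 follows (R1).
V40 holds, so T37 follows (R4).
T37 and U24 hold, so Q30 follows (R8).
Q4 would need W11 (R6), but W11 is never established. W33 would need T11, U28, and U6 (R10), but U28 is never established. No rule produces W11, and it is not given.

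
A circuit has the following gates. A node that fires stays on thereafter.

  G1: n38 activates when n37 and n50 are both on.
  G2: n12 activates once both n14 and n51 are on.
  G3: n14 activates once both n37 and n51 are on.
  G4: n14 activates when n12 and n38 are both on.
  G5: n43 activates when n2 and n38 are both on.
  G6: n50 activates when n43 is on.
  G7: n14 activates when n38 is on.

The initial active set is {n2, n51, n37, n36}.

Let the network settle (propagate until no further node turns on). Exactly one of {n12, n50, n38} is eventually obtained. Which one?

n12

n37 and n51 are on, so n14 activates (G3).
n14 and n51 are on, so n12 activates (G2).
n50 would need n43 (G6), but n43 never turns on. n38 would need n37 and n50 (G1), but n50 never turns on.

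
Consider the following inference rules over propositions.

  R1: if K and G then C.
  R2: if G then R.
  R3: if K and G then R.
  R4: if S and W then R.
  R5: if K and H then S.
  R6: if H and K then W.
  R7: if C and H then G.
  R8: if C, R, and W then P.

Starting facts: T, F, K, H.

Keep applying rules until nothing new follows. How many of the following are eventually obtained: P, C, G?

0

P would need C, R, and W (R8), but C is never established.
C would need K and G (R1), but G is never established.
G would need C and H (R7), but C is never established.
None of the 3 are reached.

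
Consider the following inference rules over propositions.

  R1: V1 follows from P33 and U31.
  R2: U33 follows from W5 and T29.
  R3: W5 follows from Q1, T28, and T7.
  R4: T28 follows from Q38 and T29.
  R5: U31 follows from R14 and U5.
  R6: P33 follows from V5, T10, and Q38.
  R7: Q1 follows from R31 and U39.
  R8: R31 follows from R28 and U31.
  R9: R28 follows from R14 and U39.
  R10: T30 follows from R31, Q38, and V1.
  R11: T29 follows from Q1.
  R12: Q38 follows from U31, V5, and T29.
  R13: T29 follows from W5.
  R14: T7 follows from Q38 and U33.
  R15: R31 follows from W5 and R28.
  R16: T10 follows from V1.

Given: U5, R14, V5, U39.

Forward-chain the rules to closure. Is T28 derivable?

From R14 and U39, R9 gives R28.
From R14 and U5, R5 gives U31.
From R28 and U31, R8 gives R31.
From R31 and U39, R7 gives Q1.
From Q1, R11 gives T29.
U31, V5, and T29 hold, so Q38 follows (R12).
Q38 and T29 hold, so T28 follows (R4).

Yes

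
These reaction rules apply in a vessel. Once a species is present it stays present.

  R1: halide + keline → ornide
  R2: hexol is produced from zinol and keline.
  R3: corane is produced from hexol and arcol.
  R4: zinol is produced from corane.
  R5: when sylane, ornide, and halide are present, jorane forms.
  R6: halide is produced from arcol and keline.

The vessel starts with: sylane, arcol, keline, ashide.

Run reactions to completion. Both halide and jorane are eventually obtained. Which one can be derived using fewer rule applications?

halide

halide: arcol and keline present → halide forms (R6). [1 rule application]
jorane: arcol and keline present → halide forms (R6). halide and keline present → ornide forms (R1). sylane, ornide, and halide present → jorane forms (R5). [3 rule applications]
halide needs fewer.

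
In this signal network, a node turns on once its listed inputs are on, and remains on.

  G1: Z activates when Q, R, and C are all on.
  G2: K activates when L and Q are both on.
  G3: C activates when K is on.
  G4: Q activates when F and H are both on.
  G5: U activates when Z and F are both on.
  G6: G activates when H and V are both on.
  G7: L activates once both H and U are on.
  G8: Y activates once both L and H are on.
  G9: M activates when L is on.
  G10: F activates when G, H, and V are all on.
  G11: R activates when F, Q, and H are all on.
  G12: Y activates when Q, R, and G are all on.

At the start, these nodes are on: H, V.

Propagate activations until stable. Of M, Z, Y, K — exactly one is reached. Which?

H and V are on, so G activates (G6).
G, H, and V are on, so F activates (G10).
G4: F and H on → Q on.
F, Q, and H are on, so R activates (G11).
Q, R, and G are on, so Y activates (G12).
M would need L (G9), but L never turns on. Z would need Q, R, and C (G1), but C never turns on. K would need L and Q (G2), but L never turns on.

Y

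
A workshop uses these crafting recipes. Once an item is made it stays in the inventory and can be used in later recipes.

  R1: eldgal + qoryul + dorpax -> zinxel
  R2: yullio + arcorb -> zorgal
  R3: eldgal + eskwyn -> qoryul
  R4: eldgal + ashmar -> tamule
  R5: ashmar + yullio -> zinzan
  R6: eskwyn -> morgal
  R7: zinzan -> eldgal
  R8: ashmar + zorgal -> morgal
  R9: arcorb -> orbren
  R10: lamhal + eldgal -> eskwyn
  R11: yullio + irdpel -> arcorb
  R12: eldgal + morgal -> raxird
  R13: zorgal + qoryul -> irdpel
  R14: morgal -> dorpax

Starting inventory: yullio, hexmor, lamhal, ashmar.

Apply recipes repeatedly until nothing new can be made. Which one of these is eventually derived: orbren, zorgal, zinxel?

Using R5, ashmar and yullio make zinzan.
zinzan -> eldgal (R7).
Using R10, lamhal and eldgal make eskwyn.
eskwyn -> morgal (R6).
Using R3, eldgal and eskwyn make qoryul.
morgal -> dorpax (R14).
Using R1, eldgal, qoryul, and dorpax make zinxel.
orbren would need arcorb (R9), but arcorb is never obtained. zorgal would need yullio and arcorb (R2), but arcorb is never obtained.

zinxel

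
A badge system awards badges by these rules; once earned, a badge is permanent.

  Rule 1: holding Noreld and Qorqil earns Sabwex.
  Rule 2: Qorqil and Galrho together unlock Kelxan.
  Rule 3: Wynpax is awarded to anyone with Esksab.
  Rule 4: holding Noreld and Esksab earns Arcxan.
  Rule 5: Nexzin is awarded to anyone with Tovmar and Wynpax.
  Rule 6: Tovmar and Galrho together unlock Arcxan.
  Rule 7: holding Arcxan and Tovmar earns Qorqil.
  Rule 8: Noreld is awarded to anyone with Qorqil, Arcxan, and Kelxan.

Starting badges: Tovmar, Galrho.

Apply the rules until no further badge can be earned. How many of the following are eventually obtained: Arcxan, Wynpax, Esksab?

1

With Tovmar and Galrho, Arcxan is earned (Rule 6).
Arcxan: reached.
Wynpax would need Esksab (Rule 3), but Esksab is never earned.
No rule produces Esksab, and it is not given.
Reached: Arcxan — 1 of the 3.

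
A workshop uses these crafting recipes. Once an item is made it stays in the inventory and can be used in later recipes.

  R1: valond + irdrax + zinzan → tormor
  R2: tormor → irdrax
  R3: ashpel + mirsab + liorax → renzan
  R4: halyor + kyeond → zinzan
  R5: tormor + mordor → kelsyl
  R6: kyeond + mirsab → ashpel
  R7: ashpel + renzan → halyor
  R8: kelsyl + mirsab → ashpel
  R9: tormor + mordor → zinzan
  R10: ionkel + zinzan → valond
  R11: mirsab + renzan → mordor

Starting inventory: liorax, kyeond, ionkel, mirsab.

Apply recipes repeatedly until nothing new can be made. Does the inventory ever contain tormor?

tormor would need valond, irdrax, and zinzan (R1), but irdrax is never obtained.

No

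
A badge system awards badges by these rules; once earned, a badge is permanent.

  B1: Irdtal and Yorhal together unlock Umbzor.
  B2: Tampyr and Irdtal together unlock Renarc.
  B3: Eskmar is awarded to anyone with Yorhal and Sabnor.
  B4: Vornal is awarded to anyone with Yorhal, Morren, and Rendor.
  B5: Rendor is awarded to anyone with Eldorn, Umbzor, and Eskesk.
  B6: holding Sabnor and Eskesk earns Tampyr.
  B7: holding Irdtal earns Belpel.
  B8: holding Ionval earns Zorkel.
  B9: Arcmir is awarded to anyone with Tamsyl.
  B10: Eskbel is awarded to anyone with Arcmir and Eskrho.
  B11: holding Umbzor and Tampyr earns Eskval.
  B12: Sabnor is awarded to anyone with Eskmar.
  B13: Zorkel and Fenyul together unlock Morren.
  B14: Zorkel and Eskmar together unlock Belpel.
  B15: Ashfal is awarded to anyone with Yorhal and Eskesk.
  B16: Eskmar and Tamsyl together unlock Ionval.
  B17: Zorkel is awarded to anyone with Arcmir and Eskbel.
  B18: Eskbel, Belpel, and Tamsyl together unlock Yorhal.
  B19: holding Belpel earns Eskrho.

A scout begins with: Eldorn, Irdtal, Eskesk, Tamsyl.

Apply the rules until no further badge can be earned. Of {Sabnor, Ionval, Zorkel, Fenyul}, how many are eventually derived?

1

With Irdtal, Belpel is earned (B7).
With Tamsyl, Arcmir is earned (B9).
With Belpel, Eskrho is earned (B19).
With Arcmir and Eskrho, Eskbel is earned (B10).
With Arcmir and Eskbel, Zorkel is earned (B17).
Sabnor would need Eskmar (B12), but Eskmar is never earned.
Ionval would need Eskmar and Tamsyl (B16), but Eskmar is never earned.
Zorkel: reached.
No rule produces Fenyul, and it is not given.
Reached: Zorkel — 1 of the 4.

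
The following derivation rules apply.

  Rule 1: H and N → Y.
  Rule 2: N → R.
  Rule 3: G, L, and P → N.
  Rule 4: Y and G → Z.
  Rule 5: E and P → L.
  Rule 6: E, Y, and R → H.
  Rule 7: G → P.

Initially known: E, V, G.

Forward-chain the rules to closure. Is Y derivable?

No

Y would need H and N (Rule 1), but H is never established.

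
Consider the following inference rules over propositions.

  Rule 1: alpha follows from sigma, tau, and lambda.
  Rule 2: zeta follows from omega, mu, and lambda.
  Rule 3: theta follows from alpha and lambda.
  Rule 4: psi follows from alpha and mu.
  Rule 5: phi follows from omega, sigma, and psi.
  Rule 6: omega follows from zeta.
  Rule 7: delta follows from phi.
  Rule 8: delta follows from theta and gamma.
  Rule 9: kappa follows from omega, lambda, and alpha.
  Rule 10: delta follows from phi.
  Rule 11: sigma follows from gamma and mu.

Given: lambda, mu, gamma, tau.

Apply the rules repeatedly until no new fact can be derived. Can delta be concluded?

Yes

From gamma and mu, Rule 11 gives sigma.
sigma, tau, and lambda hold, so alpha follows (Rule 1).
From alpha and lambda, Rule 3 gives theta.
From theta and gamma, Rule 8 gives delta.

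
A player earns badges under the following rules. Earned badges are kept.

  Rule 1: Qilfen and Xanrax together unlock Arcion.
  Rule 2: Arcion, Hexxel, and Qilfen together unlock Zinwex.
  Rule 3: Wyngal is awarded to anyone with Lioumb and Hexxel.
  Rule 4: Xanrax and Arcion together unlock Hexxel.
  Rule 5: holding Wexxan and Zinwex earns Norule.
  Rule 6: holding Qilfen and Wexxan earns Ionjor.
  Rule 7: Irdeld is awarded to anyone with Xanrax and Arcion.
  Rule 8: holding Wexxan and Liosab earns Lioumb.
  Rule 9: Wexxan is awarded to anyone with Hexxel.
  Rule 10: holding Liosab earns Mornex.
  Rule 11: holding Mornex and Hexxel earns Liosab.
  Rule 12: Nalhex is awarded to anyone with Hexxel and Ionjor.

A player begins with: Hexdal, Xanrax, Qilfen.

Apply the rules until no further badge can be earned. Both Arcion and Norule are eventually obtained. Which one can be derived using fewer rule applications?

Arcion: With Qilfen and Xanrax, Arcion is earned (Rule 1). [1 rule application]
Norule: With Qilfen and Xanrax, Arcion is earned (Rule 1). With Xanrax and Arcion, Hexxel is earned (Rule 4). With Arcion, Hexxel, and Qilfen, Zinwex is earned (Rule 2). With Hexxel, Wexxan is earned (Rule 9). With Wexxan and Zinwex, Norule is earned (Rule 5). [5 rule applications]
Arcion needs fewer.

Arcion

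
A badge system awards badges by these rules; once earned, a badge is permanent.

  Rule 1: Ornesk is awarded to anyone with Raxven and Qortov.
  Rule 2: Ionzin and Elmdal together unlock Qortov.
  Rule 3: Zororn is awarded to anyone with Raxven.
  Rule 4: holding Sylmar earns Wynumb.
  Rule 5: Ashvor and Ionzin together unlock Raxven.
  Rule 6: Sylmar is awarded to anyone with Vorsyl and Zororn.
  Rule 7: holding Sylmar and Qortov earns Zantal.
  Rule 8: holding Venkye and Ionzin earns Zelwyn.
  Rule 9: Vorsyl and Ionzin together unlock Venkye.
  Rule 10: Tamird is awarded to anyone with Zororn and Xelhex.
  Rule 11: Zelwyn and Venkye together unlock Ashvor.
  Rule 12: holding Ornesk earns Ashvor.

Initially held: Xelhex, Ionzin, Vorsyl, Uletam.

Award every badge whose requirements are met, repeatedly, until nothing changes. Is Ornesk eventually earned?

No

Ornesk would need Raxven and Qortov (Rule 1), but Qortov is never earned.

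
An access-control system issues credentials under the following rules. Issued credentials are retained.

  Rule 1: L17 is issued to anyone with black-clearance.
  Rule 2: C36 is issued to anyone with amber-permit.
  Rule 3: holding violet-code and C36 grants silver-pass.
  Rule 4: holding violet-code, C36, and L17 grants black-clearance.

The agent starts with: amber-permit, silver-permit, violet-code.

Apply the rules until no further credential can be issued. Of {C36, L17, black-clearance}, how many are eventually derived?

1

Holding amber-permit grants C36 (Rule 2).
C36: reached.
L17 would need black-clearance (Rule 1), but black-clearance is never granted.
black-clearance would need violet-code, C36, and L17 (Rule 4), but L17 is never granted.
Reached: C36 — 1 of the 3.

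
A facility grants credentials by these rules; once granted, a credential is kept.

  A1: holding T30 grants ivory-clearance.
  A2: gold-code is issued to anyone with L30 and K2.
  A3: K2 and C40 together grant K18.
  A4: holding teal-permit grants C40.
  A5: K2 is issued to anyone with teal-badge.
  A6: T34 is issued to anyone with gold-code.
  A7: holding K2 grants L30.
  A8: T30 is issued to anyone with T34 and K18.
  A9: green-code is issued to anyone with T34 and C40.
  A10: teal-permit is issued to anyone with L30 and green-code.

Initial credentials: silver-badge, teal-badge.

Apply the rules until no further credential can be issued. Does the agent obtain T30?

T30 would need T34 and K18 (A8), but K18 is never granted.

No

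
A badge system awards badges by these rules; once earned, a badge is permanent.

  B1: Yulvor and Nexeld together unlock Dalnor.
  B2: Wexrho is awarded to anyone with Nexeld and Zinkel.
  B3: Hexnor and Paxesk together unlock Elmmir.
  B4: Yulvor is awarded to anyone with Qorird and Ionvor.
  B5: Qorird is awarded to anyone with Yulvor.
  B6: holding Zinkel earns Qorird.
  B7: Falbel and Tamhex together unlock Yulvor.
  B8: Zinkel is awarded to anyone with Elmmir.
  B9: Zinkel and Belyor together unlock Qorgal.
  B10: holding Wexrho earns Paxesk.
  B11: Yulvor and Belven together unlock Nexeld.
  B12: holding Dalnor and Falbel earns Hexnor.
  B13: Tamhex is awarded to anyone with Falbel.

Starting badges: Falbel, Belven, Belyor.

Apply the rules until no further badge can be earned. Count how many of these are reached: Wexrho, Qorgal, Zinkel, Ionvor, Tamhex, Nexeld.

With Falbel, Tamhex is earned (B13).
With Falbel and Tamhex, Yulvor is earned (B7).
With Yulvor and Belven, Nexeld is earned (B11).
Wexrho would need Nexeld and Zinkel (B2), but Zinkel is never earned.
Qorgal would need Zinkel and Belyor (B9), but Zinkel is never earned.
Zinkel would need Elmmir (B8), but Elmmir is never earned.
No rule produces Ionvor, and it is not given.
Tamhex: reached.
Nexeld: reached.
Reached: Tamhex and Nexeld — 2 of the 6.

2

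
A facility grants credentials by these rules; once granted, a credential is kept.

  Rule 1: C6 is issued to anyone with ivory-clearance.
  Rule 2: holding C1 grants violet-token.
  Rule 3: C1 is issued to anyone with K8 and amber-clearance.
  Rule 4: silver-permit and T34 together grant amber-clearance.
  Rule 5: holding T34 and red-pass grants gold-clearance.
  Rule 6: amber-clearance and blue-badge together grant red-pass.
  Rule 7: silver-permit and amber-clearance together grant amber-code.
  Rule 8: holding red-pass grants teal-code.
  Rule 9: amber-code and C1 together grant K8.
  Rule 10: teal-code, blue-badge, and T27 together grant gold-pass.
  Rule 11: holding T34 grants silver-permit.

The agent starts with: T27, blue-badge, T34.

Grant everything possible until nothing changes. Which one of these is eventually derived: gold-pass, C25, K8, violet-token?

gold-pass

Holding T34 grants silver-permit (Rule 11).
Holding silver-permit and T34 grants amber-clearance (Rule 4).
Holding amber-clearance and blue-badge grants red-pass (Rule 6).
Holding red-pass grants teal-code (Rule 8).
Holding teal-code, blue-badge, and T27 grants gold-pass (Rule 10).
violet-token would need C1 (Rule 2), but C1 is never granted. K8 would need amber-code and C1 (Rule 9), but C1 is never granted. No rule produces C25, and it is not given.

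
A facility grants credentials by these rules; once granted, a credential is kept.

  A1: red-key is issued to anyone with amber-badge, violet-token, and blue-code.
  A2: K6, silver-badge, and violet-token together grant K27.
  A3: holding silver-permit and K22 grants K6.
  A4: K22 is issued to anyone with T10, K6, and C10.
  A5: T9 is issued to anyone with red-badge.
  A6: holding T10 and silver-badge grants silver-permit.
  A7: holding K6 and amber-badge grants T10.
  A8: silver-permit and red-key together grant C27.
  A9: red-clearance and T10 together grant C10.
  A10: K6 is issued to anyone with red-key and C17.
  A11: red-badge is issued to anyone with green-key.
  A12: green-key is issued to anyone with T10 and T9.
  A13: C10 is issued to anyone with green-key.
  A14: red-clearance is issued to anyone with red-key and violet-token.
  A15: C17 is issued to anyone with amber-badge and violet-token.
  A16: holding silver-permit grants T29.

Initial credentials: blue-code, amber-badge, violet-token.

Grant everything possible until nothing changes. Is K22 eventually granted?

Holding amber-badge and violet-token grants C17 (A15).
Holding amber-badge, violet-token, and blue-code grants red-key (A1).
Holding red-key and C17 grants K6 (A10).
Holding red-key and violet-token grants red-clearance (A14).
Holding K6 and amber-badge grants T10 (A7).
Holding red-clearance and T10 grants C10 (A9).
Holding T10, K6, and C10 grants K22 (A4).

Yes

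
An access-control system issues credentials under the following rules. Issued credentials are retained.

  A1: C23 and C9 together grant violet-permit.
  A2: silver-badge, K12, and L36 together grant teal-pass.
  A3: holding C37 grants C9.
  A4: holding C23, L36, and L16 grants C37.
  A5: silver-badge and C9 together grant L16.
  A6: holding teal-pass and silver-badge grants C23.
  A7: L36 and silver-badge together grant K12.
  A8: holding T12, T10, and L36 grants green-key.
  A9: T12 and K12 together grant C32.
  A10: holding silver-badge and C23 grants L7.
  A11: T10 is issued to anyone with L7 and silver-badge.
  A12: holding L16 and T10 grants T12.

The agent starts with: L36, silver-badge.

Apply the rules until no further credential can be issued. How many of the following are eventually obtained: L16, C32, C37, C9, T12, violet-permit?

L16 would need silver-badge and C9 (A5), but C9 is never granted.
C32 would need T12 and K12 (A9), but T12 is never granted.
C37 would need C23, L36, and L16 (A4), but L16 is never granted.
C9 would need C37 (A3), but C37 is never granted.
T12 would need L16 and T10 (A12), but L16 is never granted.
violet-permit would need C23 and C9 (A1), but C9 is never granted.
None of the 6 are reached.

0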